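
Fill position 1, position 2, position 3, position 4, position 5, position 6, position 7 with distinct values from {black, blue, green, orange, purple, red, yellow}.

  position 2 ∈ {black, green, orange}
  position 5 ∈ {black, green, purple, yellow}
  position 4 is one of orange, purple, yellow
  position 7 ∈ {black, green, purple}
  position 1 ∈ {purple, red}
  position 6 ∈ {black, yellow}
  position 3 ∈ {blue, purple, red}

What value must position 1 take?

red

Among the 7 variables, blue fits only position 3 (and all 7 values in {black, blue, green, orange, purple, red, yellow} must be used), so position 3 = blue.
Among the 6 still-open variables, red fits only position 1 (and all 6 values in {black, green, orange, purple, red, yellow} must be used), so position 1 = red.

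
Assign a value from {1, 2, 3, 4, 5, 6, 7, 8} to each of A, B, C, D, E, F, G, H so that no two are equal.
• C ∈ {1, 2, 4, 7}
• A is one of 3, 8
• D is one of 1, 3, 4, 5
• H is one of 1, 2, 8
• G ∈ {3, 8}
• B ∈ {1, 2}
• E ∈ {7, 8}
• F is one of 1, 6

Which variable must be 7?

Among the 8 variables, 5 fits only D (and all 8 values in {1, 2, 3, 4, 5, 6, 7, 8} must be used), so D = 5.
The 7 still-open variables together cover exactly {1, 2, 3, 4, 6, 7, 8} — 7 values for 7 variables — and 4 appears only in C's list, so C = 4.
The 6 still-open variables draw from only 6 values {1, 2, 3, 6, 7, 8}, so each is used; only F can be 6, hence F = 6.
The 5 still-open variables draw from only 5 values {1, 2, 3, 7, 8}, so each is used; only E can be 7, hence E = 7.

E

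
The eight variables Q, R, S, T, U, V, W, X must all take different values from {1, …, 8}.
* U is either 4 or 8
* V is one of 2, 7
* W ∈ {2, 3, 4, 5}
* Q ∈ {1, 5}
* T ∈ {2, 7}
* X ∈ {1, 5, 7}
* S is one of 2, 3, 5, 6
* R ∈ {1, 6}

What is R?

Among the 8 variables, 8 fits only U (and all 8 values in {1, 2, 3, 4, 5, 6, 7, 8} must be used), so U = 8.
The 7 still-open variables together cover exactly {1, 2, 3, 4, 5, 6, 7} — 7 values for 7 variables — and 4 appears only in W's list, so W = 4.
The 6 still-open variables together cover exactly {1, 2, 3, 5, 6, 7} — 6 values for 6 variables — and 3 appears only in S's list, so S = 3.
The 5 still-open variables together cover exactly {1, 2, 5, 6, 7} — 5 values for 5 variables — and 6 appears only in R's list, so R = 6.

6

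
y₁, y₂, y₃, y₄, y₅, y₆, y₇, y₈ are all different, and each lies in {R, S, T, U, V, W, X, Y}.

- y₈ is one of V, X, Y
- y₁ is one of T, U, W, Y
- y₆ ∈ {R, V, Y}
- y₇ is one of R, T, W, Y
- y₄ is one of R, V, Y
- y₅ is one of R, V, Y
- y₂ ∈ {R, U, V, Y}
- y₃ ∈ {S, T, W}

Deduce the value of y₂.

The 8 variables together cover exactly {R, S, T, U, V, W, X, Y} — 8 values for 8 variables — and S appears only in y₃'s list, so y₃ = S.
The 7 still-open variables draw from only 7 values {R, T, U, V, W, X, Y}, so each is used; only y₈ can be X, hence y₈ = X.
y₄, y₅, y₆ share exactly the 3 values {R, V, Y}; by pigeonhole those values go to them, so strike R, V, Y from y₁, y₂, y₇.
So y₂ = U.

U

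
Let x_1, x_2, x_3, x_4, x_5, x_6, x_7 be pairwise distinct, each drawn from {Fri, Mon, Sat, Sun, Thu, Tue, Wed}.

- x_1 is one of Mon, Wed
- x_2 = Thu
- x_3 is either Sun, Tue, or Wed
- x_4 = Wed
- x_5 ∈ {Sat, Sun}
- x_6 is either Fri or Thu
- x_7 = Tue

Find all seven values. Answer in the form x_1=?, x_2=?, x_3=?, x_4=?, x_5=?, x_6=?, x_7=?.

x_2 has just one choice, so x_2 = Thu. Remove Thu from x_6.
x_4's domain is down to {Wed}, so x_4 = Wed. So x_1, x_3 can't be Wed.
x_6 must be Fri (only option left).
That leaves x_7 = Tue. Eliminate Tue elsewhere: x_3.
That leaves x_1 = Mon.
x_3 must be Sun (only option left). Remove Sun from x_5.
x_5's domain is down to {Sat}, so x_5 = Sat.

x_1=Mon, x_2=Thu, x_3=Sun, x_4=Wed, x_5=Sat, x_6=Fri, x_7=Tue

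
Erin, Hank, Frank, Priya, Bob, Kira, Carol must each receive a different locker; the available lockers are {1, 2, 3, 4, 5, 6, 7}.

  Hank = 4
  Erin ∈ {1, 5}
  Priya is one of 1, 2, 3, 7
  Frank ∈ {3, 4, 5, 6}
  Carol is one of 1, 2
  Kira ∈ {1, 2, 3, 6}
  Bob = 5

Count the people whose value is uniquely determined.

5

Hank's domain is down to {4}, so Hank = 4. Eliminate 4 elsewhere: Frank.
Bob's domain is down to {5}, so Bob = 5. Remove 5 from Erin, Frank.
Erin must be 1 (only option left). Remove 1 from Priya, Kira, Carol.
Carol must be 2 (only option left). Eliminate 2 elsewhere: Priya, Kira.
The 3 still-open variables draw from only 3 values {3, 6, 7}, so each is used; only Priya can be 7, hence Priya = 7.
Determined: Erin=1, Hank=4, Priya=7, Bob=5, Carol=2. The other people each still have more than one consistent value. That makes 5.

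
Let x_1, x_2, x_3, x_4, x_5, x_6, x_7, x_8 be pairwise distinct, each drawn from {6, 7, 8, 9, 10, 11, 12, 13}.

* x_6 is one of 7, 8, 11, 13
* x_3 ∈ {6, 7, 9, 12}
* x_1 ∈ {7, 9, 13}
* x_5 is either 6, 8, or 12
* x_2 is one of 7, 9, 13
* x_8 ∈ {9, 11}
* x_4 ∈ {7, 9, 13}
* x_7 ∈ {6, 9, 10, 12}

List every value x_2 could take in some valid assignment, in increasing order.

The 8 variables draw from only 8 values {6, 7, 8, 9, 10, 11, 12, 13}, so each is used; only x_7 can be 10, hence x_7 = 10.
x_1, x_2, x_4 between them cover only {7, 9, 13} — a naked triple. Remove those values from x_3, x_6, x_8.
x_8 has just one choice, so x_8 = 11. Strike 11 from x_6.
x_6 must be 8 (only option left). So x_5 can't be 8.
No further eliminations apply; x_2 can still be any of 7, 9, 13.

7, 9, 13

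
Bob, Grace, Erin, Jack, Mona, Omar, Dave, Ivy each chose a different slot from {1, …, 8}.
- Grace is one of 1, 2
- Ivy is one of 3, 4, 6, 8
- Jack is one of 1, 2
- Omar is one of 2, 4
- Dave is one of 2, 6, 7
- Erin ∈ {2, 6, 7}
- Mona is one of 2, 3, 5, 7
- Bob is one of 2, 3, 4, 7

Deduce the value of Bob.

The 8 variables together cover exactly {1, 2, 3, 4, 5, 6, 7, 8} — 8 values for 8 variables — and 5 appears only in Mona's list, so Mona = 5.
The 7 still-open variables together cover exactly {1, 2, 3, 4, 6, 7, 8} — 7 values for 7 variables — and 8 appears only in Ivy's list, so Ivy = 8.
Among the 6 still-open variables, 3 fits only Bob (and all 6 values in {1, 2, 3, 4, 6, 7} must be used), so Bob = 3.

3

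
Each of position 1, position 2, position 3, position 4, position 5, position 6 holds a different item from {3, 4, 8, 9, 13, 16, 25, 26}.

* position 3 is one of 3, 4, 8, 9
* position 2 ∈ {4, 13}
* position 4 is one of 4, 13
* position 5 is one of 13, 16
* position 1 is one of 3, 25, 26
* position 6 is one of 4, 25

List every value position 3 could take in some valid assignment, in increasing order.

3, 8, 9

The 2 variables position 2 and position 4 are confined to {4, 13}, which locks those values in; drop them from position 3, position 5, position 6.
position 5 has just one choice, so position 5 = 16.
position 6's domain is down to {25}, so position 6 = 25. Eliminate 25 elsewhere: position 1.
No further eliminations apply; position 3 can still be any of 3, 8, 9.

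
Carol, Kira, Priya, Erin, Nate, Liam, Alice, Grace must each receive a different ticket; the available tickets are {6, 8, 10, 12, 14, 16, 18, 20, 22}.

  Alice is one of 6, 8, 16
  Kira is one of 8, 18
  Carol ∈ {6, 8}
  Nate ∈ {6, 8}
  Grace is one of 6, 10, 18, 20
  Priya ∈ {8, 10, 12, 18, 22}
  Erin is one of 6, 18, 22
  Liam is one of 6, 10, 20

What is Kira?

18

The 8 variables together cover exactly {6, 8, 10, 12, 16, 18, 20, 22} — 8 values for 8 variables — and 12 appears only in Priya's list, so Priya = 12.
The 7 still-open variables together cover exactly {6, 8, 10, 16, 18, 20, 22} — 7 values for 7 variables — and 16 appears only in Alice's list, so Alice = 16.
Among the 6 still-open variables, 22 fits only Erin (and all 6 values in {6, 8, 10, 18, 20, 22} must be used), so Erin = 22.
Carol and Nate between them cover only {6, 8} — a naked pair. Remove those values from Kira, Liam, Grace.
So Kira = 18.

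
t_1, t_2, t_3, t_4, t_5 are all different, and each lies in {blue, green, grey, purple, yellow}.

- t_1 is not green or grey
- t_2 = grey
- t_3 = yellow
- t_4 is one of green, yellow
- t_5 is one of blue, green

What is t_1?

purple

t_2 has just one choice, so t_2 = grey.
t_3 must be yellow (only option left). So t_1, t_4 can't be yellow.
t_4 has just one choice, so t_4 = green. So t_5 can't be green.
t_5 must be blue (only option left). Strike blue from t_1.
So t_1 = purple.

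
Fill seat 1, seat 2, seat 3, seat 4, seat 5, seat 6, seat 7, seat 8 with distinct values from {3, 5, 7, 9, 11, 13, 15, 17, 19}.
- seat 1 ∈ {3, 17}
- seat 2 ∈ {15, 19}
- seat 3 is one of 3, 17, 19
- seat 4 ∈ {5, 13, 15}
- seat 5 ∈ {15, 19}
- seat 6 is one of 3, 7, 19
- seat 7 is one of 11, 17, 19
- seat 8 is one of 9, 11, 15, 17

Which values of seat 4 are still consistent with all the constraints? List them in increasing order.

5, 13

The 2 variables seat 2 and seat 5 are confined to {15, 19}, which locks those values in; drop them from seat 3, seat 4, seat 6, seat 7, seat 8.
The 2 variables seat 1 and seat 3 are confined to {3, 17}, which locks those values in; drop them from seat 6, seat 7, seat 8.
seat 6 has just one choice, so seat 6 = 7.
seat 7's domain is down to {11}, so seat 7 = 11. Eliminate 11 elsewhere: seat 8.
seat 8 must be 9 (only option left).
No further eliminations apply; seat 4 can still be any of 5, 13.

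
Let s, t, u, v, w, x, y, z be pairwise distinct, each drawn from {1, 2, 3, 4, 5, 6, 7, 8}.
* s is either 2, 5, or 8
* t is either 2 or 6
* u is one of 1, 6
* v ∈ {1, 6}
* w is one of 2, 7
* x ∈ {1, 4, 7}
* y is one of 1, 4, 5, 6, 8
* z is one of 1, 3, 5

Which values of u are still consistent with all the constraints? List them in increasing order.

1, 6

The 8 variables draw from only 8 values {1, 2, 3, 4, 5, 6, 7, 8}, so each is used; only z can be 3, hence z = 3.
u and v share exactly the 2 values {1, 6}; by pigeonhole those values go to them, so strike 1, 6 from t, x, y.
t's domain is down to {2}, so t = 2. Remove 2 from s, w.
w has just one choice, so w = 7. Remove 7 from x.
x has just one choice, so x = 4. So y can't be 4.
No further eliminations apply; u can still be any of 1, 6.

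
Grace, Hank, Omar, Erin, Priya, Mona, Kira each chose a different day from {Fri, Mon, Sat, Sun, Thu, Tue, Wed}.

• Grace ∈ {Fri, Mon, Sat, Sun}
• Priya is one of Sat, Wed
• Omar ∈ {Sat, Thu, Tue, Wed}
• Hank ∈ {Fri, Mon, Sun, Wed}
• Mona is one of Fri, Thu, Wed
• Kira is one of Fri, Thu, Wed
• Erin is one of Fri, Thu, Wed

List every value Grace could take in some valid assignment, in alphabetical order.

The 7 variables draw from only 7 values {Fri, Mon, Sat, Sun, Thu, Tue, Wed}, so each is used; only Omar can be Tue, hence Omar = Tue.
The 3 variables Erin, Mona, Kira are confined to {Fri, Thu, Wed}, which locks those values in; drop them from Grace, Hank, Priya.
Priya's domain is down to {Sat}, so Priya = Sat. So Grace can't be Sat.
No further eliminations apply; Grace can still be any of Mon, Sun.

Mon, Sun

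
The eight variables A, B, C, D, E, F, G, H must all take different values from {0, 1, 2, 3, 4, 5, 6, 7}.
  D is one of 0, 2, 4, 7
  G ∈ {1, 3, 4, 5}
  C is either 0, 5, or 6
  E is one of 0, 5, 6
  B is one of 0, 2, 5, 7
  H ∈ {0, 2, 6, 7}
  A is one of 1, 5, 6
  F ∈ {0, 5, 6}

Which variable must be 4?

Among the 8 variables, 3 fits only G (and all 8 values in {0, 1, 2, 3, 4, 5, 6, 7} must be used), so G = 3.
The 7 still-open variables draw from only 7 values {0, 1, 2, 4, 5, 6, 7}, so each is used; only A can be 1, hence A = 1.
The 6 still-open variables draw from only 6 values {0, 2, 4, 5, 6, 7}, so each is used; only D can be 4, hence D = 4.

D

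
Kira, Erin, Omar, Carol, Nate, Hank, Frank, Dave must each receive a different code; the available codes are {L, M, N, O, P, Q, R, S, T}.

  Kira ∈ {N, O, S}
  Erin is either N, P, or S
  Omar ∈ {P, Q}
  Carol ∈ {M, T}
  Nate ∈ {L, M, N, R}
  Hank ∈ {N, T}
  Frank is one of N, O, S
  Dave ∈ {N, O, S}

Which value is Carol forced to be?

Kira, Frank, Dave between them cover only {N, O, S} — a naked triple. Remove those values from Erin, Nate, Hank.
Erin has just one choice, so Erin = P. So Omar can't be P.
Omar's domain is down to {Q}, so Omar = Q.
Hank has just one choice, so Hank = T. Eliminate T elsewhere: Carol.
So Carol = M.

M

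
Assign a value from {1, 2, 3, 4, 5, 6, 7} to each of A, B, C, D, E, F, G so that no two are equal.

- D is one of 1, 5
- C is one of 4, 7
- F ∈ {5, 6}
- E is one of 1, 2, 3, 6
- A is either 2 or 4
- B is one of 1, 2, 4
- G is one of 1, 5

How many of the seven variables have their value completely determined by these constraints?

3

The 7 variables together cover exactly {1, 2, 3, 4, 5, 6, 7} — 7 values for 7 variables — and 3 appears only in E's list, so E = 3.
Among the 6 still-open variables, 6 fits only F (and all 6 values in {1, 2, 4, 5, 6, 7} must be used), so F = 6.
The 5 still-open variables draw from only 5 values {1, 2, 4, 5, 7}, so each is used; only C can be 7, hence C = 7.
D and G between them cover only {1, 5} — a naked pair. Remove those values from B.
Determined: C=7, E=3, F=6. The other variables each still have more than one consistent value. That makes 3.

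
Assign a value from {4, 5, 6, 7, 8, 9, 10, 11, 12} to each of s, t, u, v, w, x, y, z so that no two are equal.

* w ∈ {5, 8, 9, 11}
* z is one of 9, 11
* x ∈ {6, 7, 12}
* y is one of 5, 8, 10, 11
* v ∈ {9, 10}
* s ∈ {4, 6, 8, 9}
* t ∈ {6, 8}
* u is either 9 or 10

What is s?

u and v between them cover only {9, 10} — a naked pair. Remove those values from s, w, y, z.
z has just one choice, so z = 11. Remove 11 from w, y.
w and y between them cover only {5, 8} — a naked pair. Remove those values from s, t.
t has just one choice, so t = 6. Strike 6 from s, x.
So s = 4.

4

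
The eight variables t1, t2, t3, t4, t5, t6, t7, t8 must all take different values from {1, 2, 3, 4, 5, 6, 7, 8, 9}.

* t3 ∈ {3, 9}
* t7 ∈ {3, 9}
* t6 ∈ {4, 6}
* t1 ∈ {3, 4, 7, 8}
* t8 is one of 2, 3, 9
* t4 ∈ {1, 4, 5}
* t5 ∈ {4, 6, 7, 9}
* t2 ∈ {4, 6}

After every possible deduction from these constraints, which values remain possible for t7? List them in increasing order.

3, 9

t2 and t6 share exactly the 2 values {4, 6}; by pigeonhole those values go to them, so strike 4, 6 from t1, t4, t5.
The 2 variables t3 and t7 are confined to {3, 9}, which locks those values in; drop them from t1, t5, t8.
t5 has just one choice, so t5 = 7. Remove 7 from t1.
That leaves t8 = 2.
That leaves t1 = 8.
No further eliminations apply; t7 can still be any of 3, 9.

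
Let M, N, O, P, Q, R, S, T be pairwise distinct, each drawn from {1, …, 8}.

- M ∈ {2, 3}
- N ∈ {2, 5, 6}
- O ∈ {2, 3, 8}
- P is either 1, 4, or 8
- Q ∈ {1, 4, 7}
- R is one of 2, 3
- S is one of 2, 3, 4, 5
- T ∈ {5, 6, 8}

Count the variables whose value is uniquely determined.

4

The 8 variables draw from only 8 values {1, 2, 3, 4, 5, 6, 7, 8}, so each is used; only Q can be 7, hence Q = 7.
The 7 still-open variables together cover exactly {1, 2, 3, 4, 5, 6, 8} — 7 values for 7 variables — and 1 appears only in P's list, so P = 1.
The 6 still-open variables together cover exactly {2, 3, 4, 5, 6, 8} — 6 values for 6 variables — and 4 appears only in S's list, so S = 4.
The 2 variables M and R are confined to {2, 3}, which locks those values in; drop them from N, O.
O's domain is down to {8}, so O = 8. Remove 8 from T.
Determined: O=8, P=1, Q=7, S=4. The other variables each still have more than one consistent value. That makes 4.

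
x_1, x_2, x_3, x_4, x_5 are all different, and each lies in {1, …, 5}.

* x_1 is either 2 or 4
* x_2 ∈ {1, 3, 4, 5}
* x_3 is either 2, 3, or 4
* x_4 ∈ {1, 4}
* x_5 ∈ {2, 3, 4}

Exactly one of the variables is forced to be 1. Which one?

Among the 5 variables, 5 fits only x_2 (and all 5 values in {1, 2, 3, 4, 5} must be used), so x_2 = 5.
Among the 4 still-open variables, 1 fits only x_4 (and all 4 values in {1, 2, 3, 4} must be used), so x_4 = 1.

x_4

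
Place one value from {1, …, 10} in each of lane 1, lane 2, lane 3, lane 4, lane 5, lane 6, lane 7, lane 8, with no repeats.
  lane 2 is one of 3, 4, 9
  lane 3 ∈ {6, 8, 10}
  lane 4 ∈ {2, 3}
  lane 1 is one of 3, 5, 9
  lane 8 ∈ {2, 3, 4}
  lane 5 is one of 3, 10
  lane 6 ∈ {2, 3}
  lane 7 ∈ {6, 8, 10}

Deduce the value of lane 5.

The 8 variables draw from only 8 values {2, 3, 4, 5, 6, 8, 9, 10}, so each is used; only lane 1 can be 5, hence lane 1 = 5.
The 7 still-open variables together cover exactly {2, 3, 4, 6, 8, 9, 10} — 7 values for 7 variables — and 9 appears only in lane 2's list, so lane 2 = 9.
The 6 still-open variables together cover exactly {2, 3, 4, 6, 8, 10} — 6 values for 6 variables — and 4 appears only in lane 8's list, so lane 8 = 4.
The 2 variables lane 4 and lane 6 are confined to {2, 3}, which locks those values in; drop them from lane 5.
So lane 5 = 10.

10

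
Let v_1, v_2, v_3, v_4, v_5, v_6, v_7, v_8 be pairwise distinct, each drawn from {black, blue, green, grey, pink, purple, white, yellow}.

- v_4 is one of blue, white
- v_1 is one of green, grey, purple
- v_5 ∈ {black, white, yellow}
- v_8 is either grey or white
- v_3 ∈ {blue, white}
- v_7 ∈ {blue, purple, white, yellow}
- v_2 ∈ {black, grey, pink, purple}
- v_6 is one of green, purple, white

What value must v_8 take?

grey

Among the 8 variables, pink fits only v_2 (and all 8 values in {black, blue, green, grey, pink, purple, white, yellow} must be used), so v_2 = pink.
The 7 still-open variables together cover exactly {black, blue, green, grey, purple, white, yellow} — 7 values for 7 variables — and black appears only in v_5's list, so v_5 = black.
Among the 6 still-open variables, yellow fits only v_7 (and all 6 values in {blue, green, grey, purple, white, yellow} must be used), so v_7 = yellow.
v_3 and v_4 share exactly the 2 values {blue, white}; by pigeonhole those values go to them, so strike blue, white from v_6, v_8.
So v_8 = grey.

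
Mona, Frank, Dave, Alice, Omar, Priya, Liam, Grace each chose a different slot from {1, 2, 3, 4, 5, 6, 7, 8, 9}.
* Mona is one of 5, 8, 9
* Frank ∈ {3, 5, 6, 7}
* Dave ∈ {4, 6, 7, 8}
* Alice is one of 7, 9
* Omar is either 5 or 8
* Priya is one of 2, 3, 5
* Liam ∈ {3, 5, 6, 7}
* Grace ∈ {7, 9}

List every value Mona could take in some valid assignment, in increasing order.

5, 8

The 8 variables draw from only 8 values {2, 3, 4, 5, 6, 7, 8, 9}, so each is used; only Priya can be 2, hence Priya = 2.
The 7 still-open variables draw from only 7 values {3, 4, 5, 6, 7, 8, 9}, so each is used; only Dave can be 4, hence Dave = 4.
Alice and Grace between them cover only {7, 9} — a naked pair. Remove those values from Mona, Frank, Liam.
Mona and Omar share exactly the 2 values {5, 8}; by pigeonhole those values go to them, so strike 5, 8 from Frank, Liam.
No further eliminations apply; Mona can still be any of 5, 8.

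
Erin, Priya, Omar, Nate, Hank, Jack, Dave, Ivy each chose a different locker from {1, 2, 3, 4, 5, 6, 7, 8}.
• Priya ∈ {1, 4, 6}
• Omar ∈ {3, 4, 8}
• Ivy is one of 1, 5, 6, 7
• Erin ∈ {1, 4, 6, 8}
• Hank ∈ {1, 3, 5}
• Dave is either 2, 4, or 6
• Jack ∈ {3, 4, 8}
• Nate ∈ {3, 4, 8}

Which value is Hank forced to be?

5

The 8 variables together cover exactly {1, 2, 3, 4, 5, 6, 7, 8} — 8 values for 8 variables — and 2 appears only in Dave's list, so Dave = 2.
The 7 still-open variables together cover exactly {1, 3, 4, 5, 6, 7, 8} — 7 values for 7 variables — and 7 appears only in Ivy's list, so Ivy = 7.
The 6 still-open variables draw from only 6 values {1, 3, 4, 5, 6, 8}, so each is used; only Hank can be 5, hence Hank = 5.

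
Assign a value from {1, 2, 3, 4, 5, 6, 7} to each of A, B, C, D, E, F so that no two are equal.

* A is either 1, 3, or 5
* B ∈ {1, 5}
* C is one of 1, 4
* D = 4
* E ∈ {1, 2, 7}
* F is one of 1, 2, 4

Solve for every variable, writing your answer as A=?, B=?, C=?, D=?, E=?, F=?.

D has just one choice, so D = 4. Strike 4 from C, F.
C's domain is down to {1}, so C = 1. Strike 1 from A, B, E, F.
F's domain is down to {2}, so F = 2. Strike 2 from E.
That leaves B = 5. Eliminate 5 elsewhere: A.
E must be 7 (only option left).
That leaves A = 3.

A=3, B=5, C=1, D=4, E=7, F=2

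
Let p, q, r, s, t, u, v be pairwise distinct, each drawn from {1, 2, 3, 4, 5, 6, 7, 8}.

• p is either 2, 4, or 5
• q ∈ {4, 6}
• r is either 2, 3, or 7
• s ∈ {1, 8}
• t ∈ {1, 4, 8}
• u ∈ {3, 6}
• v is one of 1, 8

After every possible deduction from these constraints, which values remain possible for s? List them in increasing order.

s and v between them cover only {1, 8} — a naked pair. Remove those values from t.
t must be 4 (only option left). So p, q can't be 4.
q's domain is down to {6}, so q = 6. Remove 6 from u.
u's domain is down to {3}, so u = 3. Remove 3 from r.
No further eliminations apply; s can still be any of 1, 8.

1, 8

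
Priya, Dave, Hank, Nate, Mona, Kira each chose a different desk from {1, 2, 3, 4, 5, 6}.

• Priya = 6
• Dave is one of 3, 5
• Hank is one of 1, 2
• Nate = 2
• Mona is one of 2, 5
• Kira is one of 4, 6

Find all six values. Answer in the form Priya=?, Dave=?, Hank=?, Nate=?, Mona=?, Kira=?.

Priya=6, Dave=3, Hank=1, Nate=2, Mona=5, Kira=4

Priya's domain is down to {6}, so Priya = 6. So Kira can't be 6.
Nate's domain is down to {2}, so Nate = 2. So Hank, Mona can't be 2.
Mona has just one choice, so Mona = 5. Strike 5 from Dave.
Kira must be 4 (only option left).
Dave's domain is down to {3}, so Dave = 3.
Hank has just one choice, so Hank = 1.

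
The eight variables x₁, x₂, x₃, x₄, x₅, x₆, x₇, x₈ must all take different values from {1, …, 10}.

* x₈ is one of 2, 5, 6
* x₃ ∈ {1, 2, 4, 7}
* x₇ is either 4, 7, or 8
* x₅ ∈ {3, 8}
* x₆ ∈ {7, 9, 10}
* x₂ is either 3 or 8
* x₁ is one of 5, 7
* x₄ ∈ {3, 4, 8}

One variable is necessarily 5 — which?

x₁

x₂ and x₅ between them cover only {3, 8} — a naked pair. Remove those values from x₄, x₇.
x₄ must be 4 (only option left). So x₃, x₇ can't be 4.
x₇ must be 7 (only option left). So x₁, x₃, x₆ can't be 7.
So 5 goes to x₁.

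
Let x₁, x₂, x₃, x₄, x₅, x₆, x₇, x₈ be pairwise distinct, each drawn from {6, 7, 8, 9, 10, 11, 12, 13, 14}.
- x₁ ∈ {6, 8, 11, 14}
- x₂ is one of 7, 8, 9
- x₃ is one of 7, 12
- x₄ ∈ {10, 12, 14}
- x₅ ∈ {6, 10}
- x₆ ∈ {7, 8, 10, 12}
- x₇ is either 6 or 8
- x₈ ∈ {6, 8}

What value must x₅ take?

10

Among the 8 variables, 9 fits only x₂ (and all 8 values in {6, 7, 8, 9, 10, 11, 12, 14} must be used), so x₂ = 9.
The 7 still-open variables draw from only 7 values {6, 7, 8, 10, 11, 12, 14}, so each is used; only x₁ can be 11, hence x₁ = 11.
The 6 still-open variables draw from only 6 values {6, 7, 8, 10, 12, 14}, so each is used; only x₄ can be 14, hence x₄ = 14.
The 2 variables x₇ and x₈ are confined to {6, 8}, which locks those values in; drop them from x₅, x₆.
So x₅ = 10.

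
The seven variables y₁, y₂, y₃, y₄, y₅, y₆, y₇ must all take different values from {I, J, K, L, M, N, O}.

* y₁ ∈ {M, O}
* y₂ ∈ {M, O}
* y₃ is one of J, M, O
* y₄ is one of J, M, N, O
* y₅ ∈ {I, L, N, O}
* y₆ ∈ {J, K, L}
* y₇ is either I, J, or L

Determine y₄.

Among the 7 variables, K fits only y₆ (and all 7 values in {I, J, K, L, M, N, O} must be used), so y₆ = K.
y₁ and y₂ between them cover only {M, O} — a naked pair. Remove those values from y₃, y₄, y₅.
y₃'s domain is down to {J}, so y₃ = J. Remove J from y₄, y₇.
So y₄ = N.

N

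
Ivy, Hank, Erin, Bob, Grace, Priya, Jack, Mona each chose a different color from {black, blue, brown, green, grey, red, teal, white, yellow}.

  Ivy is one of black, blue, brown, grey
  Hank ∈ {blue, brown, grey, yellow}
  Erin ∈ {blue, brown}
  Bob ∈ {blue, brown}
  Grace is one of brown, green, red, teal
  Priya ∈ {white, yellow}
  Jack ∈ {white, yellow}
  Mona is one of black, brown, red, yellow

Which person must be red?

The 2 variables Erin and Bob are confined to {blue, brown}, which locks those values in; drop them from Ivy, Hank, Grace, Mona.
Priya and Jack share exactly the 2 values {white, yellow}; by pigeonhole those values go to them, so strike white, yellow from Hank, Mona.
That leaves Hank = grey. Eliminate grey elsewhere: Ivy.
Ivy's domain is down to {black}, so Ivy = black. So Mona can't be black.
So red goes to Mona.

Mona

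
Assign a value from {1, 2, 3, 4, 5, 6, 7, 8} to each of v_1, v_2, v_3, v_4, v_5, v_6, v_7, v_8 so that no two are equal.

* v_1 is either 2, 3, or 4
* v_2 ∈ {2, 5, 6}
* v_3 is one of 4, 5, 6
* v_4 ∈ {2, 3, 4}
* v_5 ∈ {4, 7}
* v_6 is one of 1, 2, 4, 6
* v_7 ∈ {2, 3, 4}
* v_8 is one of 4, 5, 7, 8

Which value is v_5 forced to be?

7

The 8 variables together cover exactly {1, 2, 3, 4, 5, 6, 7, 8} — 8 values for 8 variables — and 1 appears only in v_6's list, so v_6 = 1.
The 7 still-open variables draw from only 7 values {2, 3, 4, 5, 6, 7, 8}, so each is used; only v_8 can be 8, hence v_8 = 8.
The 6 still-open variables together cover exactly {2, 3, 4, 5, 6, 7} — 6 values for 6 variables — and 7 appears only in v_5's list, so v_5 = 7.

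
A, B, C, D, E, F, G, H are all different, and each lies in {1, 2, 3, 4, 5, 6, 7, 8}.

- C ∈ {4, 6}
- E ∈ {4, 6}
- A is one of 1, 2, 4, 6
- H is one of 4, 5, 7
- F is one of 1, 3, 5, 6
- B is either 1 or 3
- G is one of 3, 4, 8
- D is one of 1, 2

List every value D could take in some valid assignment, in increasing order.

The 8 variables draw from only 8 values {1, 2, 3, 4, 5, 6, 7, 8}, so each is used; only H can be 7, hence H = 7.
Among the 7 still-open variables, 5 fits only F (and all 7 values in {1, 2, 3, 4, 5, 6, 8} must be used), so F = 5.
The 6 still-open variables together cover exactly {1, 2, 3, 4, 6, 8} — 6 values for 6 variables — and 8 appears only in G's list, so G = 8.
The 5 still-open variables draw from only 5 values {1, 2, 3, 4, 6}, so each is used; only B can be 3, hence B = 3.
C and E share exactly the 2 values {4, 6}; by pigeonhole those values go to them, so strike 4, 6 from A.
No further eliminations apply; D can still be any of 1, 2.

1, 2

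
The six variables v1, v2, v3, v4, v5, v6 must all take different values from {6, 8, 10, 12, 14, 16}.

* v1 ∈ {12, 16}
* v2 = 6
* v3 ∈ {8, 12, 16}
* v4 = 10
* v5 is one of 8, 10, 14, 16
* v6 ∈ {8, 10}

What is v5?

v2 must be 6 (only option left).
v4 must be 10 (only option left). Eliminate 10 elsewhere: v5, v6.
v6 has just one choice, so v6 = 8. So v3, v5 can't be 8.
The 3 still-open variables together cover exactly {12, 14, 16} — 3 values for 3 variables — and 14 appears only in v5's list, so v5 = 14.

14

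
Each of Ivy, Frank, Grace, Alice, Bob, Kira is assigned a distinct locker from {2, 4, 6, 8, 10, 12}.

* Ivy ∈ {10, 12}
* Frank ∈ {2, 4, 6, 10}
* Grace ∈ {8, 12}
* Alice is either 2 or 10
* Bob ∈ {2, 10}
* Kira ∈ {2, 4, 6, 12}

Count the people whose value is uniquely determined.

Among the 6 variables, 8 fits only Grace (and all 6 values in {2, 4, 6, 8, 10, 12} must be used), so Grace = 8.
The 2 variables Alice and Bob are confined to {2, 10}, which locks those values in; drop them from Ivy, Frank, Kira.
Ivy's domain is down to {12}, so Ivy = 12. Remove 12 from Kira.
Determined: Ivy=12, Grace=8. The other people each still have more than one consistent value. That makes 2.

2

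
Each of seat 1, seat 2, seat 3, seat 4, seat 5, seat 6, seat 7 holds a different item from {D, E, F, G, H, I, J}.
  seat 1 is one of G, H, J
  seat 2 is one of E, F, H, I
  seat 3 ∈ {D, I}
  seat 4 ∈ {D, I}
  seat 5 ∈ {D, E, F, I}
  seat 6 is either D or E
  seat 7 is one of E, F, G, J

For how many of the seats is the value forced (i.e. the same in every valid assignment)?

3

seat 3 and seat 4 share exactly the 2 values {D, I}; by pigeonhole those values go to them, so strike D, I from seat 2, seat 5, seat 6.
seat 6's domain is down to {E}, so seat 6 = E. Eliminate E elsewhere: seat 2, seat 5, seat 7.
seat 5 must be F (only option left). So seat 2, seat 7 can't be F.
seat 2 must be H (only option left). So seat 1 can't be H.
Determined: seat 2=H, seat 5=F, seat 6=E. The other seats each still have more than one consistent value. That makes 3.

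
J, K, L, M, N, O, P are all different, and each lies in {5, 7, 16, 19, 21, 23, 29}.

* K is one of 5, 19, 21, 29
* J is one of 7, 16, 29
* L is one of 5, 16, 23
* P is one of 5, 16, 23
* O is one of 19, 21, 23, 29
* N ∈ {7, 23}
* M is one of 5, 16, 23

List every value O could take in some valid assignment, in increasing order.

L, M, P between them cover only {5, 16, 23} — a naked triple. Remove those values from J, K, N, O.
N must be 7 (only option left). So J can't be 7.
J has just one choice, so J = 29. Eliminate 29 elsewhere: K, O.
No further eliminations apply; O can still be any of 19, 21.

19, 21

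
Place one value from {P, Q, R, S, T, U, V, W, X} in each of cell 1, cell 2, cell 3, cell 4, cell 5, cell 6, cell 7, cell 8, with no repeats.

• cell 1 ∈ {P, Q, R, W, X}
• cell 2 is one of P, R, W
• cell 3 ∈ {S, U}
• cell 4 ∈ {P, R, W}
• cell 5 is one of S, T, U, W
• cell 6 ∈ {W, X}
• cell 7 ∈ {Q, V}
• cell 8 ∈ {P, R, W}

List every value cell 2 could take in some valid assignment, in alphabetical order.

P, R, W

The 3 variables cell 2, cell 4, cell 8 are confined to {P, R, W}, which locks those values in; drop them from cell 1, cell 5, cell 6.
cell 6 has just one choice, so cell 6 = X. Strike X from cell 1.
cell 1 has just one choice, so cell 1 = Q. So cell 7 can't be Q.
cell 7's domain is down to {V}, so cell 7 = V.
No further eliminations apply; cell 2 can still be any of P, R, W.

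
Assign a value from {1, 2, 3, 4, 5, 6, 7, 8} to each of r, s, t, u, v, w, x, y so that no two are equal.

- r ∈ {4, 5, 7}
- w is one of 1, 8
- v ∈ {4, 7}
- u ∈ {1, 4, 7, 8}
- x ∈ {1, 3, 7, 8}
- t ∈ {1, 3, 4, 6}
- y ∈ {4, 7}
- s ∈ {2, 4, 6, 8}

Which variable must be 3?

The 8 variables draw from only 8 values {1, 2, 3, 4, 5, 6, 7, 8}, so each is used; only s can be 2, hence s = 2.
The 7 still-open variables draw from only 7 values {1, 3, 4, 5, 6, 7, 8}, so each is used; only r can be 5, hence r = 5.
Among the 6 still-open variables, 6 fits only t (and all 6 values in {1, 3, 4, 6, 7, 8} must be used), so t = 6.
The 5 still-open variables together cover exactly {1, 3, 4, 7, 8} — 5 values for 5 variables — and 3 appears only in x's list, so x = 3.

x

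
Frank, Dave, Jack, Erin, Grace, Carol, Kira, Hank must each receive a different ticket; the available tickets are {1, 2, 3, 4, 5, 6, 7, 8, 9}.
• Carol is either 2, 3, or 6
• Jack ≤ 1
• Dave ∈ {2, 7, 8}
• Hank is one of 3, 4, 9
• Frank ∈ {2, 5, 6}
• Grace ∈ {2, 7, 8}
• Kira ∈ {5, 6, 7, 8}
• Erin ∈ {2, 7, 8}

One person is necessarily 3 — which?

Jack has just one choice, so Jack = 1.
Dave, Erin, Grace between them cover only {2, 7, 8} — a naked triple. Remove those values from Frank, Carol, Kira.
Frank and Kira share exactly the 2 values {5, 6}; by pigeonhole those values go to them, so strike 5, 6 from Carol.
So 3 goes to Carol.

Carol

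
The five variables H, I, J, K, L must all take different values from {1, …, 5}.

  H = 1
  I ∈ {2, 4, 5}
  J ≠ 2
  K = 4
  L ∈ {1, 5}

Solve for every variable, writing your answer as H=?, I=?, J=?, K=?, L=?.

H=1, I=2, J=3, K=4, L=5

H must be 1 (only option left). So J, L can't be 1.
K must be 4 (only option left). Eliminate 4 elsewhere: I, J.
L must be 5 (only option left). Strike 5 from I, J.
I must be 2 (only option left).
J's domain is down to {3}, so J = 3.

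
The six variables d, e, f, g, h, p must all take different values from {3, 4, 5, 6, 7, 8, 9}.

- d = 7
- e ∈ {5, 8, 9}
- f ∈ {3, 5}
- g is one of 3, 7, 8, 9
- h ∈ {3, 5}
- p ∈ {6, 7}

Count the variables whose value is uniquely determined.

2

d's domain is down to {7}, so d = 7. Remove 7 from g, p.
p must be 6 (only option left).
f and h share exactly the 2 values {3, 5}; by pigeonhole those values go to them, so strike 3, 5 from e, g.
Determined: d=7, p=6. The other variables each still have more than one consistent value. That makes 2.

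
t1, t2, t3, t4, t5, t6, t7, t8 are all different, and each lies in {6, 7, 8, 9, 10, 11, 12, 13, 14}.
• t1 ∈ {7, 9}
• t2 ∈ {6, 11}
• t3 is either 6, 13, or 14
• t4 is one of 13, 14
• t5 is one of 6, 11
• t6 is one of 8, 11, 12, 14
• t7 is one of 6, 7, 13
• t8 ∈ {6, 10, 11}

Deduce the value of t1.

9

t2 and t5 between them cover only {6, 11} — a naked pair. Remove those values from t3, t6, t7, t8.
That leaves t8 = 10.
t3 and t4 between them cover only {13, 14} — a naked pair. Remove those values from t6, t7.
That leaves t7 = 7. Remove 7 from t1.
So t1 = 9.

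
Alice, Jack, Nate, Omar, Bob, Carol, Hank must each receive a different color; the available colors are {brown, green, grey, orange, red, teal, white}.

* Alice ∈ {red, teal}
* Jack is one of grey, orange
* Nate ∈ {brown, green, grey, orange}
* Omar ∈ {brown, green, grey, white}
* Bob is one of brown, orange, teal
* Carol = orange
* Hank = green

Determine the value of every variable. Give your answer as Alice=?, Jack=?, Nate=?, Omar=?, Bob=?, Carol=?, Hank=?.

Carol's domain is down to {orange}, so Carol = orange. Remove orange from Jack, Nate, Bob.
Hank must be green (only option left). Strike green from Nate, Omar.
Jack has just one choice, so Jack = grey. Strike grey from Nate, Omar.
That leaves Nate = brown. Remove brown from Omar, Bob.
Omar's domain is down to {white}, so Omar = white.
Bob's domain is down to {teal}, so Bob = teal. So Alice can't be teal.
Alice has just one choice, so Alice = red.

Alice=red, Jack=grey, Nate=brown, Omar=white, Bob=teal, Carol=orange, Hank=green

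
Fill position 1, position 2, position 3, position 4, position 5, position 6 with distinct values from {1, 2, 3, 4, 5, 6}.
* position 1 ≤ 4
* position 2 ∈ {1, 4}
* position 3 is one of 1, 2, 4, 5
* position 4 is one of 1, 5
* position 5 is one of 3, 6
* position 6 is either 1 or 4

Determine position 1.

3

The 6 variables together cover exactly {1, 2, 3, 4, 5, 6} — 6 values for 6 variables — and 6 appears only in position 5's list, so position 5 = 6.
The 5 still-open variables together cover exactly {1, 2, 3, 4, 5} — 5 values for 5 variables — and 3 appears only in position 1's list, so position 1 = 3.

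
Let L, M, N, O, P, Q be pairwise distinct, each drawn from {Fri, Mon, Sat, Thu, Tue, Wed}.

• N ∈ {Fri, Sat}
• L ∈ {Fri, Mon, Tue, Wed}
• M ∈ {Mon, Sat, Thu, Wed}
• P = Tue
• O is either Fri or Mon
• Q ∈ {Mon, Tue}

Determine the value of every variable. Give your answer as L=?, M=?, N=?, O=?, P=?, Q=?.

P's domain is down to {Tue}, so P = Tue. Strike Tue from L, Q.
Q must be Mon (only option left). Eliminate Mon elsewhere: L, M, O.
O's domain is down to {Fri}, so O = Fri. Remove Fri from L, N.
L must be Wed (only option left). So M can't be Wed.
That leaves N = Sat. So M can't be Sat.
M has just one choice, so M = Thu.

L=Wed, M=Thu, N=Sat, O=Fri, P=Tue, Q=Mon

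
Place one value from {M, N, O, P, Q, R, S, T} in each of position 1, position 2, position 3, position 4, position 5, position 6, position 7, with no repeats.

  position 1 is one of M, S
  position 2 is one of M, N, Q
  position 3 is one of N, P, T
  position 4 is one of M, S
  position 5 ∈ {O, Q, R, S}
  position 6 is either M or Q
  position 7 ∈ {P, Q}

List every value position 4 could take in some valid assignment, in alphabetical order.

M, S

The 2 variables position 1 and position 4 are confined to {M, S}, which locks those values in; drop them from position 2, position 5, position 6.
position 6 has just one choice, so position 6 = Q. Strike Q from position 2, position 5, position 7.
position 7 has just one choice, so position 7 = P. So position 3 can't be P.
position 2 must be N (only option left). Strike N from position 3.
That leaves position 3 = T.
No further eliminations apply; position 4 can still be any of M, S.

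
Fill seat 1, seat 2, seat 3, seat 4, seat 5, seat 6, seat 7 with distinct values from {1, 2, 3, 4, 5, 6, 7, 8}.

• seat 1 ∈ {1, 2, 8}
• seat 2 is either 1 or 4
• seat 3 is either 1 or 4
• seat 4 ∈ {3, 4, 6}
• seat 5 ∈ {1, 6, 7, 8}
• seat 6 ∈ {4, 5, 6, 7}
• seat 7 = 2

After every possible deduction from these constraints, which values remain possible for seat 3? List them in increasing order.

1, 4

seat 7 must be 2 (only option left). Eliminate 2 elsewhere: seat 1.
seat 2 and seat 3 share exactly the 2 values {1, 4}; by pigeonhole those values go to them, so strike 1, 4 from seat 1, seat 4, seat 5, seat 6.
seat 1 has just one choice, so seat 1 = 8. So seat 5 can't be 8.
No further eliminations apply; seat 3 can still be any of 1, 4.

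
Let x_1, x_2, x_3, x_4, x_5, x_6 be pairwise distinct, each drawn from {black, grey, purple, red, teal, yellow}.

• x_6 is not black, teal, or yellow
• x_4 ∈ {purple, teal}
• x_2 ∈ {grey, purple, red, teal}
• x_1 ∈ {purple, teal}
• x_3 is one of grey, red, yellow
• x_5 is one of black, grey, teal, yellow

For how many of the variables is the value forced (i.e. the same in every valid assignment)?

2

The 6 variables draw from only 6 values {black, grey, purple, red, teal, yellow}, so each is used; only x_5 can be black, hence x_5 = black.
Among the 5 still-open variables, yellow fits only x_3 (and all 5 values in {grey, purple, red, teal, yellow} must be used), so x_3 = yellow.
x_1 and x_4 between them cover only {purple, teal} — a naked pair. Remove those values from x_2, x_6.
Determined: x_3=yellow, x_5=black. The other variables each still have more than one consistent value. That makes 2.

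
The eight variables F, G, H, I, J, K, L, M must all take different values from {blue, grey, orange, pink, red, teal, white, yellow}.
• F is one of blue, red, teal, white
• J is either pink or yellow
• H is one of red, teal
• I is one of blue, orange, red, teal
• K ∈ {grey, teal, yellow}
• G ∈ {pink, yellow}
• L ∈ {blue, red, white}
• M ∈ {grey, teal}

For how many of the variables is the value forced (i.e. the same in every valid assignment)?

2

The 8 variables draw from only 8 values {blue, grey, orange, pink, red, teal, white, yellow}, so each is used; only I can be orange, hence I = orange.
The 2 variables G and J are confined to {pink, yellow}, which locks those values in; drop them from K.
The 2 variables K and M are confined to {grey, teal}, which locks those values in; drop them from F, H.
H must be red (only option left). Remove red from F, L.
Determined: H=red, I=orange. The other variables each still have more than one consistent value. That makes 2.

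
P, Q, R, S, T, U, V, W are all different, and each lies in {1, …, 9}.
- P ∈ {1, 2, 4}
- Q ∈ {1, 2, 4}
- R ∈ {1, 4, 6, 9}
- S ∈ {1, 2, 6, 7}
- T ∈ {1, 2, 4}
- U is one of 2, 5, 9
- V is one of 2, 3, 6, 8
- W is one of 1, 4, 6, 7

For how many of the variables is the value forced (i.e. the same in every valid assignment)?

2

P, Q, T between them cover only {1, 2, 4} — a naked triple. Remove those values from R, S, U, V, W.
S and W between them cover only {6, 7} — a naked pair. Remove those values from R, V.
That leaves R = 9. Remove 9 from U.
U must be 5 (only option left).
Determined: R=9, U=5. The other variables each still have more than one consistent value. That makes 2.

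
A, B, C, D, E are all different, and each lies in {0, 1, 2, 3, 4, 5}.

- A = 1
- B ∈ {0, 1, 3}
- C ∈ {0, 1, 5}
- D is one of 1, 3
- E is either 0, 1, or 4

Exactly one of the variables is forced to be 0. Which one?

A has just one choice, so A = 1. Remove 1 from B, C, D, E.
D has just one choice, so D = 3. Strike 3 from B.
So 0 goes to B.

B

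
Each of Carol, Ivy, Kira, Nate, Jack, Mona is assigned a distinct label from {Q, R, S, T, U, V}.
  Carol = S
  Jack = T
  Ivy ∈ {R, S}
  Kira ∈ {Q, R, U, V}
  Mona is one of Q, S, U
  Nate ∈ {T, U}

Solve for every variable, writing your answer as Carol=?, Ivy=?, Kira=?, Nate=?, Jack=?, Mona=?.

Carol must be S (only option left). Remove S from Ivy, Mona.
Ivy has just one choice, so Ivy = R. Eliminate R elsewhere: Kira.
Jack must be T (only option left). Remove T from Nate.
Nate must be U (only option left). So Kira, Mona can't be U.
That leaves Mona = Q. Strike Q from Kira.
Kira must be V (only option left).

Carol=S, Ivy=R, Kira=V, Nate=U, Jack=T, Mona=Q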